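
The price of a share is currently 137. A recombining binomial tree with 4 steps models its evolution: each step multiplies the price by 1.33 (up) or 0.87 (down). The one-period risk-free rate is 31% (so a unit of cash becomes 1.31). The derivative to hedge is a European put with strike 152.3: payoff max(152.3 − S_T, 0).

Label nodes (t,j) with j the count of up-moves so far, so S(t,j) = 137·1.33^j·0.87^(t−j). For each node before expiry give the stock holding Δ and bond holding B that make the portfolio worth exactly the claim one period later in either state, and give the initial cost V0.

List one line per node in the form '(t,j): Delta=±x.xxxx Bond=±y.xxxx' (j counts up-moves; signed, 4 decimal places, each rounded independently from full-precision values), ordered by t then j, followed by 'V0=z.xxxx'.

(0,0): Delta=-0.0013 Bond=0.1763
(1,0): Delta=-0.0294 Bond=3.5848
(1,1): Delta=-0.0004 Bond=0.0786
(2,0): Delta=-0.5235 Bond=55.9348
(2,1): Delta=-0.0147 Bond=2.3671
(2,2): Delta=0.0000 Bond=0.0000
(3,0): Delta=-1.0000 Bond=116.2595
(3,1): Delta=-0.5094 Bond=71.3207
(3,2): Delta=0.0000 Bond=0.0000
(3,3): Delta=0.0000 Bond=0.0000
V0=0.0035

Risk-neutral probability p* = (R−d)/(u−d) = (1.31−0.87)/(1.33−0.87) = 0.9565.
Payoff layer (t=4): V(4,0)=73.8130, V(4,1)=32.3142, V(4,2)=0.0000, V(4,3)=0.0000, V(4,4)=0.0000
(3,0): S=90.2149. Δ = (V_up−V_dn)/(S_up−S_dn) = (32.3142−73.8130)/(119.9858−78.4870) = -1.0000. V = [p*·32.3142 + (1−p*)·73.8130]/1.31 = 26.0446. B = V − Δ·S = 116.2595.
(3,1): S=137.9147. Δ = (V_up−V_dn)/(S_up−S_dn) = (0.0000−32.3142)/(183.4266−119.9858) = -0.5094. V = [p*·0.0000 + (1−p*)·32.3142]/1.31 = 1.0725. B = V − Δ·S = 71.3207.
(3,2): S=210.8352. Δ = (V_up−V_dn)/(S_up−S_dn) = (0.0000−0.0000)/(280.4108−183.4266) = 0.0000. V = [p*·0.0000 + (1−p*)·0.0000]/1.31 = 0.0000. B = V − Δ·S = 0.0000.
(3,3): S=322.3113. Δ = (V_up−V_dn)/(S_up−S_dn) = (0.0000−0.0000)/(428.6740−280.4108) = 0.0000. V = [p*·0.0000 + (1−p*)·0.0000]/1.31 = 0.0000. B = V − Δ·S = 0.0000.
(2,0): S=103.6953. Δ = (V_up−V_dn)/(S_up−S_dn) = (1.0725−26.0446)/(137.9147−90.2149) = -0.5235. V = [p*·1.0725 + (1−p*)·26.0446]/1.31 = 1.6475. B = V − Δ·S = 55.9348.
(2,1): S=158.5227. Δ = (V_up−V_dn)/(S_up−S_dn) = (0.0000−1.0725)/(210.8352−137.9147) = -0.0147. V = [p*·0.0000 + (1−p*)·1.0725]/1.31 = 0.0356. B = V − Δ·S = 2.3671.
(2,2): S=242.3393. Δ = (V_up−V_dn)/(S_up−S_dn) = (0.0000−0.0000)/(322.3113−210.8352) = 0.0000. V = [p*·0.0000 + (1−p*)·0.0000]/1.31 = 0.0000. B = V − Δ·S = 0.0000.
(1,0): S=119.1900. Δ = (V_up−V_dn)/(S_up−S_dn) = (0.0356−1.6475)/(158.5227−103.6953) = -0.0294. V = [p*·0.0356 + (1−p*)·1.6475]/1.31 = 0.0807. B = V − Δ·S = 3.5848.
(1,1): S=182.2100. Δ = (V_up−V_dn)/(S_up−S_dn) = (0.0000−0.0356)/(242.3393−158.5227) = -0.0004. V = [p*·0.0000 + (1−p*)·0.0356]/1.31 = 0.0012. B = V − Δ·S = 0.0786.
(0,0): S=137.0000. Δ = (V_up−V_dn)/(S_up−S_dn) = (0.0012−0.0807)/(182.2100−119.1900) = -0.0013. V = [p*·0.0012 + (1−p*)·0.0807]/1.31 = 0.0035. B = V − Δ·S = 0.1763.
Each (Δ,B) replicates both successor values, so the strategy is self-financing and V0 is arbitrage-free.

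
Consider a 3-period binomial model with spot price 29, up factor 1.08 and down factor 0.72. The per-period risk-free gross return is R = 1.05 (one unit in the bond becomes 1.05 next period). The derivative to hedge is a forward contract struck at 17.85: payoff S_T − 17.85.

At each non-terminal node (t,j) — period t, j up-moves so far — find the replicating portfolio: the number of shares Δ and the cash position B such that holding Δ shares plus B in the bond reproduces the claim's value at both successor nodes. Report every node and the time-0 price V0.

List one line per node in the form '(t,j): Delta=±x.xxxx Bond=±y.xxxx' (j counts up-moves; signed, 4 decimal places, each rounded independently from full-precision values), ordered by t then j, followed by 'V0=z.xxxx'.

Since d<R<u, set p* = (R−d)/(u−d) = 0.9167; price each node as the discounted p*-expectation of its children.
At expiry t=3: V(3,0)=-7.0258, V(3,1)=-1.6137, V(3,2)=6.5044, V(3,3)=18.6816
  t=2,j=0: stock 15.0336 → up 16.2363 (V=-1.6137), down 10.8242 (V=-7.0258). Price -1.9664; hedge Δ=1.0000, bond B=-17.0000.
  t=2,j=1: stock 22.5504 → up 24.3544 (V=6.5044), down 16.2363 (V=-1.6137). Price 5.5504; hedge Δ=1.0000, bond B=-17.0000.
  t=2,j=2: stock 33.8256 → up 36.5316 (V=18.6816), down 24.3544 (V=6.5044). Price 16.8256; hedge Δ=1.0000, bond B=-17.0000.
  t=1,j=0: stock 20.8800 → up 22.5504 (V=5.5504), down 15.0336 (V=-1.9664). Price 4.6895; hedge Δ=1.0000, bond B=-16.1905.
  t=1,j=1: stock 31.3200 → up 33.8256 (V=16.8256), down 22.5504 (V=5.5504). Price 15.1295; hedge Δ=1.0000, bond B=-16.1905.
  t=0,j=0: stock 29.0000 → up 31.3200 (V=15.1295), down 20.8800 (V=4.6895). Price 13.5805; hedge Δ=1.0000, bond B=-15.4195.
The time-0 hedge costs 13.5805, which is the no-arbitrage price.

(0,0): Delta=1.0000 Bond=-15.4195
(1,0): Delta=1.0000 Bond=-16.1905
(1,1): Delta=1.0000 Bond=-16.1905
(2,0): Delta=1.0000 Bond=-17.0000
(2,1): Delta=1.0000 Bond=-17.0000
(2,2): Delta=1.0000 Bond=-17.0000
V0=13.5805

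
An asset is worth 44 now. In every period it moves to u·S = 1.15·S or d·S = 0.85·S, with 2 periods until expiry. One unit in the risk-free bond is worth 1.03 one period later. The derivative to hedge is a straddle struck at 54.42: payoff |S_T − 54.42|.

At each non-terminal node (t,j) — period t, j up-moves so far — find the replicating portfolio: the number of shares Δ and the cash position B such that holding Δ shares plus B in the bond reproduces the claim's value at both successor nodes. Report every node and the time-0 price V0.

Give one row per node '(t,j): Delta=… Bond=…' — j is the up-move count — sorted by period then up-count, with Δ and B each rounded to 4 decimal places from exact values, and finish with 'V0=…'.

Under the risk-neutral measure, an up-move has probability p* = (R−d)/(u−d) = 0.6000 and values discount at R = 1.03.
Terminal payoffs: V(2,0)=22.6300, V(2,1)=11.4100, V(2,2)=3.7700
(1,0): S=37.4000. Δ = (V_up−V_dn)/(S_up−S_dn) = (11.4100−22.6300)/(43.0100−31.7900) = -1.0000. V = [p*·11.4100 + (1−p*)·22.6300]/1.03 = 15.4350. B = V − Δ·S = 52.8350.
(1,1): S=50.6000. Δ = (V_up−V_dn)/(S_up−S_dn) = (3.7700−11.4100)/(58.1900−43.0100) = -0.5033. V = [p*·3.7700 + (1−p*)·11.4100]/1.03 = 6.6272. B = V − Δ·S = 32.0939.
(0,0): S=44.0000. Δ = (V_up−V_dn)/(S_up−S_dn) = (6.6272−15.4350)/(50.6000−37.4000) = -0.6673. V = [p*·6.6272 + (1−p*)·15.4350]/1.03 = 9.8547. B = V − Δ·S = 39.2139.
Check: Δ(0,0)·S0 + B(0,0) = 9.8547 = V0.

(0,0): Delta=-0.6673 Bond=39.2139
(1,0): Delta=-1.0000 Bond=52.8350
(1,1): Delta=-0.5033 Bond=32.0939
V0=9.8547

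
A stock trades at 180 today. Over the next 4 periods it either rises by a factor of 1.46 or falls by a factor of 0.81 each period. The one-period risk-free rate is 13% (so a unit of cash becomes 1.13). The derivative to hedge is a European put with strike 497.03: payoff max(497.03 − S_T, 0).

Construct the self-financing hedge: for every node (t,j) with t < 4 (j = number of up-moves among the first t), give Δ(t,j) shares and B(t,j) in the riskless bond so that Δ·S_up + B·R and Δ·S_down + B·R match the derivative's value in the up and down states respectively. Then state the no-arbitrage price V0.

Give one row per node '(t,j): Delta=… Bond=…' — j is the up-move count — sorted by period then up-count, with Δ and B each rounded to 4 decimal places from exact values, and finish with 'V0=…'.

(0,0): Delta=-0.7732 Bond=275.5791
(1,0): Delta=-1.0000 Bond=344.4667
(1,1): Delta=-0.6435 Bond=277.3088
(2,0): Delta=-1.0000 Bond=389.2474
(2,1): Delta=-1.0000 Bond=389.2474
(2,2): Delta=-0.4395 Bond=235.0990
(3,0): Delta=-1.0000 Bond=439.8496
(3,1): Delta=-1.0000 Bond=439.8496
(3,2): Delta=-1.0000 Bond=439.8496
(3,3): Delta=-0.1189 Bond=86.0308
V0=136.3968

The replicating-portfolio and risk-neutral prices coincide; use p* = (1.13−0.81)/(1.46−0.81) = 0.4923 for the latter.
Payoff layer (t=4): V(4,0)=419.5459, V(4,1)=357.3673, V(4,2)=245.2923, V(4,3)=43.2806, V(4,4)=0.0000
  t=3,j=0: stock 95.6594 → up 139.6627 (V=357.3673), down 77.4841 (V=419.5459). Price 344.1902; hedge Δ=-1.0000, bond B=439.8496.
  t=3,j=1: stock 172.4231 → up 251.7377 (V=245.2923), down 139.6627 (V=357.3673). Price 267.4265; hedge Δ=-1.0000, bond B=439.8496.
  t=3,j=2: stock 310.7873 → up 453.7494 (V=43.2806), down 251.7377 (V=245.2923). Price 129.0623; hedge Δ=-1.0000, bond B=439.8496.
  t=3,j=3: stock 560.1845 → up 817.8693 (V=0.0000), down 453.7494 (V=43.2806). Price 19.4453; hedge Δ=-0.1189, bond B=86.0308.
  t=2,j=0: stock 118.0980 → up 172.4231 (V=267.4265), down 95.6594 (V=344.1902). Price 271.1494; hedge Δ=-1.0000, bond B=389.2474.
  t=2,j=1: stock 212.8680 → up 310.7873 (V=129.0623), down 172.4231 (V=267.4265). Price 176.3794; hedge Δ=-1.0000, bond B=389.2474.
  t=2,j=2: stock 383.6880 → up 560.1845 (V=19.4453), down 310.7873 (V=129.0623). Price 66.4575; hedge Δ=-0.4395, bond B=235.0990.
  t=1,j=0: stock 145.8000 → up 212.8680 (V=176.3794), down 118.0980 (V=271.1494). Price 198.6667; hedge Δ=-1.0000, bond B=344.4667.
  t=1,j=1: stock 262.8000 → up 383.6880 (V=66.4575), down 212.8680 (V=176.3794). Price 108.1982; hedge Δ=-0.6435, bond B=277.3088.
  t=0,j=0: stock 180.0000 → up 262.8000 (V=108.1982), down 145.8000 (V=198.6667). Price 136.3968; hedge Δ=-0.7732, bond B=275.5791.
Self-financing check: at every node Δ·S+B equals the discounted successor values.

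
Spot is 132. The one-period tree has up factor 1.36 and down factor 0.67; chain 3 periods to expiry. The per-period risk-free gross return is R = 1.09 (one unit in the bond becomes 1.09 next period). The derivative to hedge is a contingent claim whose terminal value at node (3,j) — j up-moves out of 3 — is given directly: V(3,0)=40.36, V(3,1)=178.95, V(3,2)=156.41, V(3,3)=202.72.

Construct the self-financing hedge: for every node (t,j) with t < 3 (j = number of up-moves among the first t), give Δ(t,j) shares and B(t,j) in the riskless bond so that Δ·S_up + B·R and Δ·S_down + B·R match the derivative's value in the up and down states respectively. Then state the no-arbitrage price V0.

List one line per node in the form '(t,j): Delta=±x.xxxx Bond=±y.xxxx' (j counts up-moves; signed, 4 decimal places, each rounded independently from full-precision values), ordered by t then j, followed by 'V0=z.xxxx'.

The replicating-portfolio and risk-neutral prices coincide; use p* = (1.09−0.67)/(1.36−0.67) = 0.6087 for the latter.
Terminal values V(3,·): V(3,0)=40.3600, V(3,1)=178.9500, V(3,2)=156.4100, V(3,3)=202.7200
  t=2,j=0: stock 59.2548 → up 80.5865 (V=178.9500), down 39.7007 (V=40.3600). Price 114.4212; hedge Δ=3.3897, bond B=-86.4339.
  t=2,j=1: stock 120.2784 → up 163.5786 (V=156.4100), down 80.5865 (V=178.9500). Price 151.5872; hedge Δ=-0.2716, bond B=184.2538.
  t=2,j=2: stock 244.1472 → up 332.0402 (V=202.7200), down 163.5786 (V=156.4100). Price 169.3566; hedge Δ=0.2749, bond B=102.2407.
  t=1,j=0: stock 88.4400 → up 120.2784 (V=151.5872), down 59.2548 (V=114.4212). Price 125.7284; hedge Δ=0.6090, bond B=71.8647.
  t=1,j=1: stock 179.5200 → up 244.1472 (V=169.3566), down 120.2784 (V=151.5872). Price 148.9939; hedge Δ=0.1435, bond B=123.2411.
  t=0,j=0: stock 132.0000 → up 179.5200 (V=148.9939), down 88.4400 (V=125.7284). Price 128.3395; hedge Δ=0.2554, bond B=94.6214.
Check: Δ(0,0)·S0 + B(0,0) = 128.3395 = V0.

(0,0): Delta=0.2554 Bond=94.6214
(1,0): Delta=0.6090 Bond=71.8647
(1,1): Delta=0.1435 Bond=123.2411
(2,0): Delta=3.3897 Bond=-86.4339
(2,1): Delta=-0.2716 Bond=184.2538
(2,2): Delta=0.2749 Bond=102.2407
V0=128.3395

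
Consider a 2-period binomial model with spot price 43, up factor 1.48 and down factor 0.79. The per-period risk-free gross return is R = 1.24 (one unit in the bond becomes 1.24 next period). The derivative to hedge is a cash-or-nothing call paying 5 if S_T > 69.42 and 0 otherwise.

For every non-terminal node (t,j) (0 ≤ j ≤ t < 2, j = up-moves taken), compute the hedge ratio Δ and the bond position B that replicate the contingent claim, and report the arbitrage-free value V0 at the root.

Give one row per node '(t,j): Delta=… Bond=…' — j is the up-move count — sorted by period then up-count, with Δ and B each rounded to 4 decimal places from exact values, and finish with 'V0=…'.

Since d<R<u, set p* = (R−d)/(u−d) = 0.6522; price each node as the discounted p*-expectation of its children.
Terminal values V(2,·): V(2,0)=0.0000, V(2,1)=0.0000, V(2,2)=5.0000
(1,0): S=33.9700. Δ = (V_up−V_dn)/(S_up−S_dn) = (0.0000−0.0000)/(50.2756−26.8363) = 0.0000. V = [p*·0.0000 + (1−p*)·0.0000]/1.24 = 0.0000. B = V − Δ·S = 0.0000.
(1,1): S=63.6400. Δ = (V_up−V_dn)/(S_up−S_dn) = (5.0000−0.0000)/(94.1872−50.2756) = 0.1139. V = [p*·5.0000 + (1−p*)·0.0000]/1.24 = 2.6297. B = V − Δ·S = -4.6166.
(0,0): S=43.0000. Δ = (V_up−V_dn)/(S_up−S_dn) = (2.6297−0.0000)/(63.6400−33.9700) = 0.0886. V = [p*·2.6297 + (1−p*)·0.0000]/1.24 = 1.3831. B = V − Δ·S = -2.4281.
The time-0 hedge costs 1.3831, which is the no-arbitrage price.

(0,0): Delta=0.0886 Bond=-2.4281
(1,0): Delta=0.0000 Bond=0.0000
(1,1): Delta=0.1139 Bond=-4.6166
V0=1.3831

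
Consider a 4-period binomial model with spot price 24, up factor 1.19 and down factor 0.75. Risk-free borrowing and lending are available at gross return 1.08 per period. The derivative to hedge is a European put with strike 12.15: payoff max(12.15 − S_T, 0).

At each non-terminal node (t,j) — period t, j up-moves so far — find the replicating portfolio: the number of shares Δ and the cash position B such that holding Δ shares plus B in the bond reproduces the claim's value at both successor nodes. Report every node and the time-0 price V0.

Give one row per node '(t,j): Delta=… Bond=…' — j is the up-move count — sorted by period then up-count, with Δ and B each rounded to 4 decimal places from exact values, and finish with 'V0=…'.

The replicating-portfolio and risk-neutral prices coincide; use p* = (1.08−0.75)/(1.19−0.75) = 0.7500 for the latter.
At expiry t=4: V(4,0)=4.5563, V(4,1)=0.1013, V(4,2)=0.0000, V(4,3)=0.0000, V(4,4)=0.0000
  t=3,j=0: stock 10.1250 → up 12.0488 (V=0.1013), down 7.5938 (V=4.5563). Price 1.1250; hedge Δ=-1.0000, bond B=11.2500.
  t=3,j=1: stock 16.0650 → up 19.1173 (V=0.0000), down 12.0487 (V=0.1013). Price 0.0234; hedge Δ=-0.0143, bond B=0.2536.
  t=3,j=2: stock 25.4898 → up 30.3329 (V=0.0000), down 19.1173 (V=0.0000). Price 0.0000; hedge Δ=0.0000, bond B=0.0000.
  t=3,j=3: stock 40.4438 → up 48.1281 (V=0.0000), down 30.3329 (V=0.0000). Price 0.0000; hedge Δ=0.0000, bond B=0.0000.
  t=2,j=0: stock 13.5000 → up 16.0650 (V=0.0234), down 10.1250 (V=1.1250). Price 0.2767; hedge Δ=-0.1854, bond B=2.7802.
  t=2,j=1: stock 21.4200 → up 25.4898 (V=0.0000), down 16.0650 (V=0.0234). Price 0.0054; hedge Δ=-0.0025, bond B=0.0587.
  t=2,j=2: stock 33.9864 → up 40.4438 (V=0.0000), down 25.4898 (V=0.0000). Price 0.0000; hedge Δ=0.0000, bond B=0.0000.
  t=1,j=0: stock 18.0000 → up 21.4200 (V=0.0054), down 13.5000 (V=0.2767). Price 0.0678; hedge Δ=-0.0343, bond B=0.6843.
  t=1,j=1: stock 28.5600 → up 33.9864 (V=0.0000), down 21.4200 (V=0.0054). Price 0.0013; hedge Δ=-0.0004, bond B=0.0136.
  t=0,j=0: stock 24.0000 → up 28.5600 (V=0.0013), down 18.0000 (V=0.0678). Price 0.0166; hedge Δ=-0.0063, bond B=0.1678.
Each (Δ,B) replicates both successor values, so the strategy is self-financing and V0 is arbitrage-free.

(0,0): Delta=-0.0063 Bond=0.1678
(1,0): Delta=-0.0343 Bond=0.6843
(1,1): Delta=-0.0004 Bond=0.0136
(2,0): Delta=-0.1854 Bond=2.7802
(2,1): Delta=-0.0025 Bond=0.0587
(2,2): Delta=0.0000 Bond=0.0000
(3,0): Delta=-1.0000 Bond=11.2500
(3,1): Delta=-0.0143 Bond=0.2536
(3,2): Delta=0.0000 Bond=0.0000
(3,3): Delta=0.0000 Bond=0.0000
V0=0.0166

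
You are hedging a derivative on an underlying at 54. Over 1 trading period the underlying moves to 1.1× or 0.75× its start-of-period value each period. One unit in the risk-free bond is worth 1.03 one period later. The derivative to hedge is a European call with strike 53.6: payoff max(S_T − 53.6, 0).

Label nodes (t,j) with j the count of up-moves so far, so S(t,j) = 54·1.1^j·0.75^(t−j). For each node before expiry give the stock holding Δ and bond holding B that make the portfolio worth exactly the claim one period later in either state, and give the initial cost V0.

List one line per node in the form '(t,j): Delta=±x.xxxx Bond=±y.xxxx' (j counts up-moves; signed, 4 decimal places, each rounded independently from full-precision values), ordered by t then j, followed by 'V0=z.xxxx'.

Risk-neutral probability p* = (R−d)/(u−d) = (1.03−0.75)/(1.1−0.75) = 0.8000.
Terminal values V(1,·): V(1,0)=0.0000, V(1,1)=5.8000
  t=0,j=0: stock 54.0000 → up 59.4000 (V=5.8000), down 40.5000 (V=0.0000). Price 4.5049; hedge Δ=0.3069, bond B=-12.0666.
Each (Δ,B) replicates both successor values, so the strategy is self-financing and V0 is arbitrage-free.

(0,0): Delta=0.3069 Bond=-12.0666
V0=4.5049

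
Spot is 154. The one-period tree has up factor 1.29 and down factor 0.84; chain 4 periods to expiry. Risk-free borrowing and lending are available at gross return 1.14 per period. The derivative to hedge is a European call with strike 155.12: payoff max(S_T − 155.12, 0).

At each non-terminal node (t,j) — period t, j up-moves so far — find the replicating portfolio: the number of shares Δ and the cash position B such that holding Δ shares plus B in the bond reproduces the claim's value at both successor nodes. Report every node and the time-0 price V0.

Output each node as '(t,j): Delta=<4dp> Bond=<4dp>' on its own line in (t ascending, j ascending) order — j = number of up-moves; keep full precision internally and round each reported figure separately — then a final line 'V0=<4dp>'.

(0,0): Delta=0.9043 Bond=-74.3455
(1,0): Delta=0.7201 Bond=-60.9283
(1,1): Delta=0.9643 Bond=-96.6666
(2,0): Delta=0.3074 Bond=-24.6142
(2,1): Delta=0.8545 Bond=-91.8803
(2,2): Delta=1.0000 Bond=-119.3598
(3,0): Delta=0.0000 Bond=0.0000
(3,1): Delta=0.4075 Bond=-42.0902
(3,2): Delta=1.0000 Bond=-136.0702
(3,3): Delta=1.0000 Bond=-136.0702
V0=64.9154

No-arbitrage ⇒ martingale measure with p* = (R−d)/(u−d) = 0.6667.
At expiry t=4: V(4,0)=0.0000, V(4,1)=0.0000, V(4,2)=25.7051, V(4,3)=122.5757, V(4,4)=271.3412
Node (3,0) S=91.2764: V=(p*·0.0000+(1−p*)·0.0000)/1.14=0.0000; Δ=(0.0000−0.0000)/(117.7466−76.6722)=0.0000; B=V−Δ·S=0.0000
Node (3,1) S=140.1745: V=(p*·25.7051+(1−p*)·0.0000)/1.14=15.0322; Δ=(25.7051−0.0000)/(180.8251−117.7466)=0.4075; B=V−Δ·S=-42.0902
Node (3,2) S=215.2680: V=(p*·122.5757+(1−p*)·25.7051)/1.14=79.1978; Δ=(122.5757−25.7051)/(277.6957−180.8251)=1.0000; B=V−Δ·S=-136.0702
Node (3,3) S=330.5901: V=(p*·271.3412+(1−p*)·122.5757)/1.14=194.5199; Δ=(271.3412−122.5757)/(426.4612−277.6957)=1.0000; B=V−Δ·S=-136.0702
Node (2,0) S=108.6624: V=(p*·15.0322+(1−p*)·0.0000)/1.14=8.7908; Δ=(15.0322−0.0000)/(140.1745−91.2764)=0.3074; B=V−Δ·S=-24.6142
Node (2,1) S=166.8744: V=(p*·79.1978+(1−p*)·15.0322)/1.14=50.7099; Δ=(79.1978−15.0322)/(215.2680−140.1745)=0.8545; B=V−Δ·S=-91.8803
Node (2,2) S=256.2714: V=(p*·194.5199+(1−p*)·79.1978)/1.14=136.9116; Δ=(194.5199−79.1978)/(330.5901−215.2680)=1.0000; B=V−Δ·S=-119.3598
Node (1,0) S=129.3600: V=(p*·50.7099+(1−p*)·8.7908)/1.14=32.2253; Δ=(50.7099−8.7908)/(166.8744−108.6624)=0.7201; B=V−Δ·S=-60.9283
Node (1,1) S=198.6600: V=(p*·136.9116+(1−p*)·50.7099)/1.14=94.8927; Δ=(136.9116−50.7099)/(256.2714−166.8744)=0.9643; B=V−Δ·S=-96.6666
Node (0,0) S=154.0000: V=(p*·94.8927+(1−p*)·32.2253)/1.14=64.9154; Δ=(94.8927−32.2253)/(198.6600−129.3600)=0.9043; B=V−Δ·S=-74.3455
Each (Δ,B) replicates both successor values, so the strategy is self-financing and V0 is arbitrage-free.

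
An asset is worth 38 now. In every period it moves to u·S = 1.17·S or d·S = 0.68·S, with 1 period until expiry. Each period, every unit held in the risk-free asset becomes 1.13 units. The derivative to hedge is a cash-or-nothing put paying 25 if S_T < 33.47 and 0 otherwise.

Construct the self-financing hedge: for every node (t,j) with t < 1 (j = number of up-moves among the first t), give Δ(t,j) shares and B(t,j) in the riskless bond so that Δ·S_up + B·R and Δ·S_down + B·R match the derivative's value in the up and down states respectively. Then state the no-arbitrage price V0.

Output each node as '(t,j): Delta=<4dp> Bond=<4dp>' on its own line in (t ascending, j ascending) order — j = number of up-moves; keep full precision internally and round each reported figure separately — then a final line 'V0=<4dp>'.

Under the risk-neutral measure, an up-move has probability p* = (R−d)/(u−d) = 0.9184 and values discount at R = 1.13.
At expiry t=1: V(1,0)=25.0000, V(1,1)=0.0000
(0,0): S=38.0000. Δ = (V_up−V_dn)/(S_up−S_dn) = (0.0000−25.0000)/(44.4600−25.8400) = -1.3426. V = [p*·0.0000 + (1−p*)·25.0000]/1.13 = 1.8060. B = V − Δ·S = 52.8264.
Self-financing check: at every node Δ·S+B equals the discounted successor values.

(0,0): Delta=-1.3426 Bond=52.8264
V0=1.8060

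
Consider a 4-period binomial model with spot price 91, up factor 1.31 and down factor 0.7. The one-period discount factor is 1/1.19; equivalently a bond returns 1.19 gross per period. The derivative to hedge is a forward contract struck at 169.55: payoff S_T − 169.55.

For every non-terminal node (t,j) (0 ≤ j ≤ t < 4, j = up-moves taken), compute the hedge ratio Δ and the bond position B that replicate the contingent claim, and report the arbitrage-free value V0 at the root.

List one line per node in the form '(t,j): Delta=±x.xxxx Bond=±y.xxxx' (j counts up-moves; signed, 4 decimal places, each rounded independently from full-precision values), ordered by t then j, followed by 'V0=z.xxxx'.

(0,0): Delta=1.0000 Bond=-84.5493
(1,0): Delta=1.0000 Bond=-100.6137
(1,1): Delta=1.0000 Bond=-100.6137
(2,0): Delta=1.0000 Bond=-119.7302
(2,1): Delta=1.0000 Bond=-119.7302
(2,2): Delta=1.0000 Bond=-119.7302
(3,0): Delta=1.0000 Bond=-142.4790
(3,1): Delta=1.0000 Bond=-142.4790
(3,2): Delta=1.0000 Bond=-142.4790
(3,3): Delta=1.0000 Bond=-142.4790
V0=6.4507

Risk-neutral probability p* = (R−d)/(u−d) = (1.19−0.7)/(1.31−0.7) = 0.8033.
At expiry t=4: V(4,0)=-147.7009, V(4,1)=-128.6610, V(4,2)=-93.0291, V(4,3)=-26.3466, V(4,4)=98.4449
  t=3,j=0: stock 31.2130 → up 40.8890 (V=-128.6610), down 21.8491 (V=-147.7009). Price -111.2660; hedge Δ=1.0000, bond B=-142.4790.
  t=3,j=1: stock 58.4129 → up 76.5209 (V=-93.0291), down 40.8890 (V=-128.6610). Price -84.0661; hedge Δ=1.0000, bond B=-142.4790.
  t=3,j=2: stock 109.3156 → up 143.2034 (V=-26.3466), down 76.5209 (V=-93.0291). Price -33.1634; hedge Δ=1.0000, bond B=-142.4790.
  t=3,j=3: stock 204.5763 → up 267.9949 (V=98.4449), down 143.2034 (V=-26.3466). Price 62.0973; hedge Δ=1.0000, bond B=-142.4790.
  t=2,j=0: stock 44.5900 → up 58.4129 (V=-84.0661), down 31.2130 (V=-111.2660). Price -75.1402; hedge Δ=1.0000, bond B=-119.7302.
  t=2,j=1: stock 83.4470 → up 109.3156 (V=-33.1634), down 58.4129 (V=-84.0661). Price -36.2832; hedge Δ=1.0000, bond B=-119.7302.
  t=2,j=2: stock 156.1651 → up 204.5763 (V=62.0973), down 109.3156 (V=-33.1634). Price 36.4349; hedge Δ=1.0000, bond B=-119.7302.
  t=1,j=0: stock 63.7000 → up 83.4470 (V=-36.2832), down 44.5900 (V=-75.1402). Price -36.9137; hedge Δ=1.0000, bond B=-100.6137.
  t=1,j=1: stock 119.2100 → up 156.1651 (V=36.4349), down 83.4470 (V=-36.2832). Price 18.5963; hedge Δ=1.0000, bond B=-100.6137.
  t=0,j=0: stock 91.0000 → up 119.2100 (V=18.5963), down 63.7000 (V=-36.9137). Price 6.4507; hedge Δ=1.0000, bond B=-84.5493.
Check: Δ(0,0)·S0 + B(0,0) = 6.4507 = V0.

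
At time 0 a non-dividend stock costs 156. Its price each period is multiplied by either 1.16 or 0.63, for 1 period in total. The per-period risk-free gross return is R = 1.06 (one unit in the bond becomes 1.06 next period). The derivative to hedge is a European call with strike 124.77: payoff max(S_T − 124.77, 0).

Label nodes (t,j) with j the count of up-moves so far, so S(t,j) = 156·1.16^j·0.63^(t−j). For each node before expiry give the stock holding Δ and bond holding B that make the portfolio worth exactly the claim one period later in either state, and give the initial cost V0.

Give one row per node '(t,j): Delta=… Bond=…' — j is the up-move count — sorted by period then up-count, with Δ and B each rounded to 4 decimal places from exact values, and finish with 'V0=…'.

No-arbitrage ⇒ martingale measure with p* = (R−d)/(u−d) = 0.8113.
Terminal values V(1,·): V(1,0)=0.0000, V(1,1)=56.1900
(0,0): S=156.0000. Δ = (V_up−V_dn)/(S_up−S_dn) = (56.1900−0.0000)/(180.9600−98.2800) = 0.6796. V = [p*·56.1900 + (1−p*)·0.0000]/1.06 = 43.0077. B = V − Δ·S = -63.0112.
Check: Δ(0,0)·S0 + B(0,0) = 43.0077 = V0.

(0,0): Delta=0.6796 Bond=-63.0112
V0=43.0077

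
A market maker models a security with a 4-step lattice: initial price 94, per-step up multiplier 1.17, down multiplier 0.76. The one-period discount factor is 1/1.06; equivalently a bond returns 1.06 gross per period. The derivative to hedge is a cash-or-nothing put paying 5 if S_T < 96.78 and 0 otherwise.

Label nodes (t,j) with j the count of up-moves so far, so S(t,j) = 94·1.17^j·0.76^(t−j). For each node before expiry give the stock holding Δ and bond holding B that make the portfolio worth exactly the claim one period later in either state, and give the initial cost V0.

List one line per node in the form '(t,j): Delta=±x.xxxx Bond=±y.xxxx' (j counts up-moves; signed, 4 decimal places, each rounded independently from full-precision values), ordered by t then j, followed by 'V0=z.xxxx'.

(0,0): Delta=-0.0469 Bond=5.5725
(1,0): Delta=-0.0813 Bond=8.3645
(1,1): Delta=-0.0387 Bond=5.0058
(2,0): Delta=0.0000 Bond=4.4500
(2,1): Delta=-0.1007 Bond=10.4857
(2,2): Delta=-0.0240 Bond=3.4070
(3,0): Delta=0.0000 Bond=4.7170
(3,1): Delta=0.0000 Bond=4.7170
(3,2): Delta=-0.1247 Bond=13.4607
(3,3): Delta=0.0000 Bond=0.0000
V0=1.1602

Risk-neutral probability p* = (R−d)/(u−d) = (1.06−0.76)/(1.17−0.76) = 0.7317.
At expiry t=4: V(4,0)=5.0000, V(4,1)=5.0000, V(4,2)=5.0000, V(4,3)=0.0000, V(4,4)=0.0000
(3,0): S=41.2637. Δ = (V_up−V_dn)/(S_up−S_dn) = (5.0000−5.0000)/(48.2786−31.3604) = 0.0000. V = [p*·5.0000 + (1−p*)·5.0000]/1.06 = 4.7170. B = V − Δ·S = 4.7170.
(3,1): S=63.5244. Δ = (V_up−V_dn)/(S_up−S_dn) = (5.0000−5.0000)/(74.3236−48.2786) = 0.0000. V = [p*·5.0000 + (1−p*)·5.0000]/1.06 = 4.7170. B = V − Δ·S = 4.7170.
(3,2): S=97.7942. Δ = (V_up−V_dn)/(S_up−S_dn) = (0.0000−5.0000)/(114.4192−74.3236) = -0.1247. V = [p*·0.0000 + (1−p*)·5.0000]/1.06 = 1.2655. B = V − Δ·S = 13.4607.
(3,3): S=150.5516. Δ = (V_up−V_dn)/(S_up−S_dn) = (0.0000−0.0000)/(176.1454−114.4192) = 0.0000. V = [p*·0.0000 + (1−p*)·0.0000]/1.06 = 0.0000. B = V − Δ·S = 0.0000.
(2,0): S=54.2944. Δ = (V_up−V_dn)/(S_up−S_dn) = (4.7170−4.7170)/(63.5244−41.2637) = 0.0000. V = [p*·4.7170 + (1−p*)·4.7170]/1.06 = 4.4500. B = V − Δ·S = 4.4500.
(2,1): S=83.5848. Δ = (V_up−V_dn)/(S_up−S_dn) = (1.2655−4.7170)/(97.7942−63.5244) = -0.1007. V = [p*·1.2655 + (1−p*)·4.7170]/1.06 = 2.0675. B = V − Δ·S = 10.4857.
(2,2): S=128.6766. Δ = (V_up−V_dn)/(S_up−S_dn) = (0.0000−1.2655)/(150.5516−97.7942) = -0.0240. V = [p*·0.0000 + (1−p*)·1.2655]/1.06 = 0.3203. B = V − Δ·S = 3.4070.
(1,0): S=71.4400. Δ = (V_up−V_dn)/(S_up−S_dn) = (2.0675−4.4500)/(83.5848−54.2944) = -0.0813. V = [p*·2.0675 + (1−p*)·4.4500]/1.06 = 2.5535. B = V − Δ·S = 8.3645.
(1,1): S=109.9800. Δ = (V_up−V_dn)/(S_up−S_dn) = (0.3203−2.0675)/(128.6766−83.5848) = -0.0387. V = [p*·0.3203 + (1−p*)·2.0675]/1.06 = 0.7444. B = V − Δ·S = 5.0058.
(0,0): S=94.0000. Δ = (V_up−V_dn)/(S_up−S_dn) = (0.7444−2.5535)/(109.9800−71.4400) = -0.0469. V = [p*·0.7444 + (1−p*)·2.5535]/1.06 = 1.1602. B = V − Δ·S = 5.5725.
The time-0 hedge costs 1.1602, which is the no-arbitrage price.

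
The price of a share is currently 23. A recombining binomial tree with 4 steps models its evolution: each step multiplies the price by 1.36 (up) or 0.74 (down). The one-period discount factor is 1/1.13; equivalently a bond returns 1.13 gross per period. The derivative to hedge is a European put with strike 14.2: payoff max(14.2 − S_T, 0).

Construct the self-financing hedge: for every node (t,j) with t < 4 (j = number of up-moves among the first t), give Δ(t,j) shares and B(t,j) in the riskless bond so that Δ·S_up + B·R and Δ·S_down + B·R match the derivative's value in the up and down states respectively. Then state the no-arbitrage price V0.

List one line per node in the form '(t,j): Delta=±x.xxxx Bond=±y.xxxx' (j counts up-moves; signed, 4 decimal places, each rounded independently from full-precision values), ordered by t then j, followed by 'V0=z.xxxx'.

Since d<R<u, set p* = (R−d)/(u−d) = 0.6290; price each node as the discounted p*-expectation of its children.
At expiry t=4: V(4,0)=7.3031, V(4,1)=1.5246, V(4,2)=0.0000, V(4,3)=0.0000, V(4,4)=0.0000
Node (3,0) S=9.3202: V=(p*·1.5246+(1−p*)·7.3031)/1.13=3.2462; Δ=(1.5246−7.3031)/(12.6754−6.8969)=-1.0000; B=V−Δ·S=12.5664
Node (3,1) S=17.1289: V=(p*·0.0000+(1−p*)·1.5246)/1.13=0.5005; Δ=(0.0000−1.5246)/(23.2953−12.6754)=-0.1436; B=V−Δ·S=2.9595
Node (3,2) S=31.4802: V=(p*·0.0000+(1−p*)·0.0000)/1.13=0.0000; Δ=(0.0000−0.0000)/(42.8131−23.2953)=0.0000; B=V−Δ·S=0.0000
Node (3,3) S=57.8555: V=(p*·0.0000+(1−p*)·0.0000)/1.13=0.0000; Δ=(0.0000−0.0000)/(78.6835−42.8131)=0.0000; B=V−Δ·S=0.0000
Node (2,0) S=12.5948: V=(p*·0.5005+(1−p*)·3.2462)/1.13=1.3443; Δ=(0.5005−3.2462)/(17.1289−9.3202)=-0.3516; B=V−Δ·S=5.7729
Node (2,1) S=23.1472: V=(p*·0.0000+(1−p*)·0.5005)/1.13=0.1643; Δ=(0.0000−0.5005)/(31.4802−17.1289)=-0.0349; B=V−Δ·S=0.9716
Node (2,2) S=42.5408: V=(p*·0.0000+(1−p*)·0.0000)/1.13=0.0000; Δ=(0.0000−0.0000)/(57.8555−31.4802)=0.0000; B=V−Δ·S=0.0000
Node (1,0) S=17.0200: V=(p*·0.1643+(1−p*)·1.3443)/1.13=0.5328; Δ=(0.1643−1.3443)/(23.1472−12.5948)=-0.1118; B=V−Δ·S=2.4360
Node (1,1) S=31.2800: V=(p*·0.0000+(1−p*)·0.1643)/1.13=0.0539; Δ=(0.0000−0.1643)/(42.5408−23.1472)=-0.0085; B=V−Δ·S=0.3190
Node (0,0) S=23.0000: V=(p*·0.0539+(1−p*)·0.5328)/1.13=0.2049; Δ=(0.0539−0.5328)/(31.2800−17.0200)=-0.0336; B=V−Δ·S=0.9773
The time-0 hedge costs 0.2049, which is the no-arbitrage price.

(0,0): Delta=-0.0336 Bond=0.9773
(1,0): Delta=-0.1118 Bond=2.4360
(1,1): Delta=-0.0085 Bond=0.3190
(2,0): Delta=-0.3516 Bond=5.7729
(2,1): Delta=-0.0349 Bond=0.9716
(2,2): Delta=0.0000 Bond=0.0000
(3,0): Delta=-1.0000 Bond=12.5664
(3,1): Delta=-0.1436 Bond=2.9595
(3,2): Delta=0.0000 Bond=0.0000
(3,3): Delta=0.0000 Bond=0.0000
V0=0.2049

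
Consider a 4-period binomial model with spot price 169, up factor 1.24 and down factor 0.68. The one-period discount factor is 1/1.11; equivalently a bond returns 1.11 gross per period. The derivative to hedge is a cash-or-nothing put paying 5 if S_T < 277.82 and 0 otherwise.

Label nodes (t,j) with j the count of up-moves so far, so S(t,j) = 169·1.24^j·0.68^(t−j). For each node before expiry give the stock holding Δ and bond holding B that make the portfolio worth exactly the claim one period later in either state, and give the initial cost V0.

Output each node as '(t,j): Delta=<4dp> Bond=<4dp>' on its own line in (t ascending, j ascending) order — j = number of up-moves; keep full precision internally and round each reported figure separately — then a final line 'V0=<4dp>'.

(0,0): Delta=-0.0175 Bond=5.1043
(1,0): Delta=0.0000 Bond=3.6560
(1,1): Delta=-0.0204 Bond=6.2734
(2,0): Delta=0.0000 Bond=4.0581
(2,1): Delta=0.0000 Bond=4.0581
(2,2): Delta=-0.0238 Bond=7.8419
(3,0): Delta=0.0000 Bond=4.5045
(3,1): Delta=0.0000 Bond=4.5045
(3,2): Delta=0.0000 Bond=4.5045
(3,3): Delta=-0.0277 Bond=9.9743
V0=2.1487

The replicating-portfolio and risk-neutral prices coincide; use p* = (1.11−0.68)/(1.24−0.68) = 0.7679 for the latter.
Terminal payoffs: V(4,0)=5.0000, V(4,1)=5.0000, V(4,2)=5.0000, V(4,3)=5.0000, V(4,4)=0.0000
Node (3,0) S=53.1390: V=(p*·5.0000+(1−p*)·5.0000)/1.11=4.5045; Δ=(5.0000−5.0000)/(65.8924−36.1345)=0.0000; B=V−Δ·S=4.5045
Node (3,1) S=96.9005: V=(p*·5.0000+(1−p*)·5.0000)/1.11=4.5045; Δ=(5.0000−5.0000)/(120.1567−65.8924)=0.0000; B=V−Δ·S=4.5045
Node (3,2) S=176.7010: V=(p*·5.0000+(1−p*)·5.0000)/1.11=4.5045; Δ=(5.0000−5.0000)/(219.1092−120.1567)=0.0000; B=V−Δ·S=4.5045
Node (3,3) S=322.2195: V=(p*·0.0000+(1−p*)·5.0000)/1.11=1.0457; Δ=(0.0000−5.0000)/(399.5521−219.1092)=-0.0277; B=V−Δ·S=9.9743
Node (2,0) S=78.1456: V=(p*·4.5045+(1−p*)·4.5045)/1.11=4.0581; Δ=(4.5045−4.5045)/(96.9005−53.1390)=0.0000; B=V−Δ·S=4.0581
Node (2,1) S=142.5008: V=(p*·4.5045+(1−p*)·4.5045)/1.11=4.0581; Δ=(4.5045−4.5045)/(176.7010−96.9005)=0.0000; B=V−Δ·S=4.0581
Node (2,2) S=259.8544: V=(p*·1.0457+(1−p*)·4.5045)/1.11=1.6654; Δ=(1.0457−4.5045)/(322.2195−176.7010)=-0.0238; B=V−Δ·S=7.8419
Node (1,0) S=114.9200: V=(p*·4.0581+(1−p*)·4.0581)/1.11=3.6560; Δ=(4.0581−4.0581)/(142.5008−78.1456)=0.0000; B=V−Δ·S=3.6560
Node (1,1) S=209.5600: V=(p*·1.6654+(1−p*)·4.0581)/1.11=2.0008; Δ=(1.6654−4.0581)/(259.8544−142.5008)=-0.0204; B=V−Δ·S=6.2734
Node (0,0) S=169.0000: V=(p*·2.0008+(1−p*)·3.6560)/1.11=2.1487; Δ=(2.0008−3.6560)/(209.5600−114.9200)=-0.0175; B=V−Δ·S=5.1043
Self-financing check: at every node Δ·S+B equals the discounted successor values.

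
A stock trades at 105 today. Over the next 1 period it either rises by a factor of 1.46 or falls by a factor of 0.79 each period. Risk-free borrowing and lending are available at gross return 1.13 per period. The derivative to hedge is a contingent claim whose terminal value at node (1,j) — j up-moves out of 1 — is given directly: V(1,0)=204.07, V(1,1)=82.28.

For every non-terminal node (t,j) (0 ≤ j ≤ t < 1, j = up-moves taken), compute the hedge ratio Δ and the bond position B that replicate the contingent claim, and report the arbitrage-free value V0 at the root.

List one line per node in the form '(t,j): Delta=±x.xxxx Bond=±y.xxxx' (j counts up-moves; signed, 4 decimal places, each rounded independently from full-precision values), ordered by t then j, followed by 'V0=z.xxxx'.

No-arbitrage ⇒ martingale measure with p* = (R−d)/(u−d) = 0.5075.
At expiry t=1: V(1,0)=204.0700, V(1,1)=82.2800
  t=0,j=0: stock 105.0000 → up 153.3000 (V=82.2800), down 82.9500 (V=204.0700). Price 125.8992; hedge Δ=-1.7312, bond B=307.6753.
Self-financing check: at every node Δ·S+B equals the discounted successor values.

(0,0): Delta=-1.7312 Bond=307.6753
V0=125.8992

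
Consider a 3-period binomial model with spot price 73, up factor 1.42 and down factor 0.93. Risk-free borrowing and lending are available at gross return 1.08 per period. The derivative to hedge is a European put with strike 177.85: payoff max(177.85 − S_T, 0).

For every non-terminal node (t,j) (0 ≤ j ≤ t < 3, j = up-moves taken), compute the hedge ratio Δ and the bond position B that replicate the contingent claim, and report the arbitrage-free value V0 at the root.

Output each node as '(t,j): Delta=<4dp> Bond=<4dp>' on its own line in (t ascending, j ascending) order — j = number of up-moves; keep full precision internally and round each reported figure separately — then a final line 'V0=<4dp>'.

Risk-neutral probability p* = (R−d)/(u−d) = (1.08−0.93)/(1.42−0.93) = 0.3061.
Terminal payoffs: V(3,0)=119.1319, V(3,1)=88.1945, V(3,2)=40.9566, V(3,3)=0.0000
(2,0): S=63.1377. Δ = (V_up−V_dn)/(S_up−S_dn) = (88.1945−119.1319)/(89.6555−58.7181) = -1.0000. V = [p*·88.1945 + (1−p*)·119.1319]/1.08 = 101.5382. B = V − Δ·S = 164.6759.
(2,1): S=96.4038. Δ = (V_up−V_dn)/(S_up−S_dn) = (40.9566−88.1945)/(136.8934−89.6555) = -1.0000. V = [p*·40.9566 + (1−p*)·88.1945]/1.08 = 68.2721. B = V − Δ·S = 164.6759.
(2,2): S=147.1972. Δ = (V_up−V_dn)/(S_up−S_dn) = (0.0000−40.9566)/(209.0200−136.8934) = -0.5678. V = [p*·0.0000 + (1−p*)·40.9566]/1.08 = 26.3138. B = V − Δ·S = 109.8987.
(1,0): S=67.8900. Δ = (V_up−V_dn)/(S_up−S_dn) = (68.2721−101.5382)/(96.4038−63.1377) = -1.0000. V = [p*·68.2721 + (1−p*)·101.5382]/1.08 = 84.5877. B = V − Δ·S = 152.4777.
(1,1): S=103.6600. Δ = (V_up−V_dn)/(S_up−S_dn) = (26.3138−68.2721)/(147.1972−96.4038) = -0.8261. V = [p*·26.3138 + (1−p*)·68.2721]/1.08 = 51.3220. B = V − Δ·S = 136.9513.
(0,0): S=73.0000. Δ = (V_up−V_dn)/(S_up−S_dn) = (51.3220−84.5877)/(103.6600−67.8900) = -0.9300. V = [p*·51.3220 + (1−p*)·84.5877]/1.08 = 68.8929. B = V − Δ·S = 136.7821.
Root portfolio cost Δ·73+B reproduces V0=68.8929.

(0,0): Delta=-0.9300 Bond=136.7821
(1,0): Delta=-1.0000 Bond=152.4777
(1,1): Delta=-0.8261 Bond=136.9513
(2,0): Delta=-1.0000 Bond=164.6759
(2,1): Delta=-1.0000 Bond=164.6759
(2,2): Delta=-0.5678 Bond=109.8987
V0=68.8929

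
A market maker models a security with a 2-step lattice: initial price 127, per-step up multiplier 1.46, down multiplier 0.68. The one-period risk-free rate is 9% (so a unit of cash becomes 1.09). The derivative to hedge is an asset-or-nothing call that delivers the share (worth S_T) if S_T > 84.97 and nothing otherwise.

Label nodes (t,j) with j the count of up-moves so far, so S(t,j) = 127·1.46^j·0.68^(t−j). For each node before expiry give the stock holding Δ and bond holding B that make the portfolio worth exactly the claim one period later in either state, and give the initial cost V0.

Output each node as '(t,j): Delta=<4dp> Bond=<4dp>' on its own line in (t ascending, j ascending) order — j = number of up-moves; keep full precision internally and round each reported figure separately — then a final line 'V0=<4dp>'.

The replicating-portfolio and risk-neutral prices coincide; use p* = (1.09−0.68)/(1.46−0.68) = 0.5256 for the latter.
At expiry t=2: V(2,0)=0.0000, V(2,1)=126.0856, V(2,2)=270.7132
  t=1,j=0: stock 86.3600 → up 126.0856 (V=126.0856), down 58.7248 (V=0.0000). Price 60.8035; hedge Δ=1.8718, bond B=-100.8448.
  t=1,j=1: stock 185.4200 → up 270.7132 (V=270.7132), down 126.0856 (V=126.0856). Price 185.4200; hedge Δ=1.0000, bond B=0.0000.
  t=0,j=0: stock 127.0000 → up 185.4200 (V=185.4200), down 86.3600 (V=60.8035). Price 115.8780; hedge Δ=1.2580, bond B=-43.8868.
Root portfolio cost Δ·127+B reproduces V0=115.8780.

(0,0): Delta=1.2580 Bond=-43.8868
(1,0): Delta=1.8718 Bond=-100.8448
(1,1): Delta=1.0000 Bond=0.0000
V0=115.8780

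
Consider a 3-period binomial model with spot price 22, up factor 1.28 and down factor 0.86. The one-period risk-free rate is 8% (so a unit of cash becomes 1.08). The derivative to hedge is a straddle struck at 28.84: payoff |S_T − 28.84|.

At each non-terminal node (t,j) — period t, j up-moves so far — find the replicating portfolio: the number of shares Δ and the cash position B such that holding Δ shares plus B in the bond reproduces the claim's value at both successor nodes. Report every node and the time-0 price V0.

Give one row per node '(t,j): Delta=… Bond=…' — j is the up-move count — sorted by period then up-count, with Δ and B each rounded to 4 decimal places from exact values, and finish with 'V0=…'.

(0,0): Delta=-0.0294 Bond=6.8302
(1,0): Delta=-0.7365 Bond=20.7559
(1,1): Delta=0.4026 Bond=-4.7863
(2,0): Delta=-1.0000 Bond=26.7037
(2,1): Delta=-0.5756 Bond=18.5188
(2,2): Delta=1.0000 Bond=-26.7037
V0=6.1843

The replicating-portfolio and risk-neutral prices coincide; use p* = (1.08−0.86)/(1.28−0.86) = 0.5238 for the latter.
Terminal values V(3,·): V(3,0)=14.8468, V(3,1)=8.0129, V(3,2)=2.1585, V(3,3)=17.2973
Node (2,0) S=16.2712: V=(p*·8.0129+(1−p*)·14.8468)/1.08=10.4325; Δ=(8.0129−14.8468)/(20.8271−13.9932)=-1.0000; B=V−Δ·S=26.7037
Node (2,1) S=24.2176: V=(p*·2.1585+(1−p*)·8.0129)/1.08=4.5799; Δ=(2.1585−8.0129)/(30.9985−20.8271)=-0.5756; B=V−Δ·S=18.5188
Node (2,2) S=36.0448: V=(p*·17.2973+(1−p*)·2.1585)/1.08=9.3411; Δ=(17.2973−2.1585)/(46.1373−30.9985)=1.0000; B=V−Δ·S=-26.7037
Node (1,0) S=18.9200: V=(p*·4.5799+(1−p*)·10.4325)/1.08=6.8212; Δ=(4.5799−10.4325)/(24.2176−16.2712)=-0.7365; B=V−Δ·S=20.7559
Node (1,1) S=28.1600: V=(p*·9.3411+(1−p*)·4.5799)/1.08=6.5499; Δ=(9.3411−4.5799)/(36.0448−24.2176)=0.4026; B=V−Δ·S=-4.7863
Node (0,0) S=22.0000: V=(p*·6.5499+(1−p*)·6.8212)/1.08=6.1843; Δ=(6.5499−6.8212)/(28.1600−18.9200)=-0.0294; B=V−Δ·S=6.8302
Self-financing check: at every node Δ·S+B equals the discounted successor values.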